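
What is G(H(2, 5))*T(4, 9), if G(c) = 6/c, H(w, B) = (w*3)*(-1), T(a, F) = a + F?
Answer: -13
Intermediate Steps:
T(a, F) = F + a
H(w, B) = -3*w (H(w, B) = (3*w)*(-1) = -3*w)
G(H(2, 5))*T(4, 9) = (6/((-3*2)))*(9 + 4) = (6/(-6))*13 = (6*(-⅙))*13 = -1*13 = -13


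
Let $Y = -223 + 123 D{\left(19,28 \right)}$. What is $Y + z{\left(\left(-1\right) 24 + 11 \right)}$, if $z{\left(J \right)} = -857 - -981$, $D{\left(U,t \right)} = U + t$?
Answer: $5682$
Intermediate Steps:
$z{\left(J \right)} = 124$ ($z{\left(J \right)} = -857 + 981 = 124$)
$Y = 5558$ ($Y = -223 + 123 \left(19 + 28\right) = -223 + 123 \cdot 47 = -223 + 5781 = 5558$)
$Y + z{\left(\left(-1\right) 24 + 11 \right)} = 5558 + 124 = 5682$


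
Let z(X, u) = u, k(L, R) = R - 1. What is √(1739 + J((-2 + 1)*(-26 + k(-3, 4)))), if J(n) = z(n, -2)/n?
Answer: √919885/23 ≈ 41.700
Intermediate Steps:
k(L, R) = -1 + R
J(n) = -2/n
√(1739 + J((-2 + 1)*(-26 + k(-3, 4)))) = √(1739 - 2*1/((-26 + (-1 + 4))*(-2 + 1))) = √(1739 - 2*(-1/(-26 + 3))) = √(1739 - 2/((-1*(-23)))) = √(1739 - 2/23) = √(39995/23) = √919885/23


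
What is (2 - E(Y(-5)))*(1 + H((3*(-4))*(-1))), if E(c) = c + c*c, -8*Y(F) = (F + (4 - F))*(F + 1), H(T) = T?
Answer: -52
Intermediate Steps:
Y(F) = -½ - F/2 (Y(F) = -(F + (4 - F))*(F + 1)/8 = -(1 + F)/2 = -(4 + 4*F)/8 = -½ - F/2)
E(c) = c + c²
(2 - E(Y(-5)))*(1 + H((3*(-4))*(-1))) = (2 - (-½ - ½*(-5))*(1 + (-½ - ½*(-5))))*(1 + (3*(-4))*(-1)) = (2 - (-½ + 5/2)*(1 + (-½ + 5/2)))*(1 - 12*(-1)) = (2 - 2*(1 + 2))*(1 + 12) = (2 - 2*3)*13 = (2 - 1*6)*13 = (2 - 6)*13 = -4*13 = -52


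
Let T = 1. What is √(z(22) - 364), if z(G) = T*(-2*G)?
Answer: 2*I*√102 ≈ 20.199*I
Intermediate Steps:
z(G) = -2*G (z(G) = 1*(-2*G) = -2*G)
√(z(22) - 364) = √(-2*22 - 364) = √(-44 - 364) = √(-408) = 2*I*√102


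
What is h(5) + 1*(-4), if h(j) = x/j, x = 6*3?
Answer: -⅖ ≈ -0.40000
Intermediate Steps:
x = 18
h(j) = 18/j
h(5) + 1*(-4) = 18/5 + 1*(-4) = 18*(⅕) - 4 = 18/5 - 4 = -⅖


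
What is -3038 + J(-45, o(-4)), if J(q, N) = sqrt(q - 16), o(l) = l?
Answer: -3038 + I*sqrt(61) ≈ -3038.0 + 7.8102*I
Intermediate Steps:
J(q, N) = sqrt(-16 + q)
-3038 + J(-45, o(-4)) = -3038 + sqrt(-16 - 45) = -3038 + sqrt(-61) = -3038 + I*sqrt(61)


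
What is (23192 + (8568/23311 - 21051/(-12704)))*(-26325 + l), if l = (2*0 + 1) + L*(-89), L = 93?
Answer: -237665505431067581/296142944 ≈ -8.0254e+8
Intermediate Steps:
l = -8276 (l = (2*0 + 1) + 93*(-89) = (0 + 1) - 8277 = 1 - 8277 = -8276)
(23192 + (8568/23311 - 21051/(-12704)))*(-26325 + l) = (23192 + (8568/23311 - 21051/(-12704)))*(-26325 - 8276) = (23192 + (8568*(1/23311) - 21051*(-1/12704)))*(-34601) = (23192 + (8568/23311 + 21051/12704))*(-34601) = (23192 + 599567733/296142944)*(-34601) = (6868746724981/296142944)*(-34601) = -237665505431067581/296142944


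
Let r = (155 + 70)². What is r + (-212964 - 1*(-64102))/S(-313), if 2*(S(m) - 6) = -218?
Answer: 5363237/103 ≈ 52070.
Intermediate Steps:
r = 50625 (r = 225² = 50625)
S(m) = -103 (S(m) = 6 + (½)*(-218) = 6 - 109 = -103)
r + (-212964 - 1*(-64102))/S(-313) = 50625 + (-212964 - 1*(-64102))/(-103) = 50625 + (-212964 + 64102)*(-1/103) = 50625 - 148862*(-1/103) = 50625 + 148862/103 = 5363237/103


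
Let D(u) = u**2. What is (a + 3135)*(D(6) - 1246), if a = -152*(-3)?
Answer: -4345110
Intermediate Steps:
a = 456
(a + 3135)*(D(6) - 1246) = (456 + 3135)*(6**2 - 1246) = 3591*(36 - 1246) = 3591*(-1210) = -4345110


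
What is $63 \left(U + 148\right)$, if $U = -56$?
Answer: $5796$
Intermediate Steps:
$63 \left(U + 148\right) = 63 \left(-56 + 148\right) = 63 \cdot 92 = 5796$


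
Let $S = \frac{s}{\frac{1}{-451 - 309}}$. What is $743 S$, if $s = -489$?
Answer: $276128520$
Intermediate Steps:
$S = 371640$ ($S = - \frac{489}{\frac{1}{-451 - 309}} = - \frac{489}{\frac{1}{-760}} = - \frac{489}{- \frac{1}{760}} = \left(-489\right) \left(-760\right) = 371640$)
$743 S = 743 \cdot 371640 = 276128520$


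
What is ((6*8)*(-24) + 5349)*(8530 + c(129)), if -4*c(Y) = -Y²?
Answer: 213043917/4 ≈ 5.3261e+7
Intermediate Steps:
c(Y) = Y²/4 (c(Y) = -(-1)*Y²/4 = Y²/4)
((6*8)*(-24) + 5349)*(8530 + c(129)) = ((6*8)*(-24) + 5349)*(8530 + (¼)*129²) = (48*(-24) + 5349)*(8530 + (¼)*16641) = (-1152 + 5349)*(8530 + 16641/4) = 4197*(50761/4) = 213043917/4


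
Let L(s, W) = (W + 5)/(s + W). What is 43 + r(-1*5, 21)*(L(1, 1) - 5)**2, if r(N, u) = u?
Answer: 127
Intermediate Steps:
L(s, W) = (5 + W)/(W + s)
43 + r(-1*5, 21)*(L(1, 1) - 5)**2 = 43 + 21*((5 + 1)/(1 + 1) - 5)**2 = 43 + 21*(6/2 - 5)**2 = 43 + 21*((1/2)*6 - 5)**2 = 43 + 21*(3 - 5)**2 = 43 + 21*(-2)**2 = 43 + 21*4 = 43 + 84 = 127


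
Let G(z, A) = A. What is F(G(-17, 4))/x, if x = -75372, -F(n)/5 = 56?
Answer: 70/18843 ≈ 0.0037149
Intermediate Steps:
F(n) = -280 (F(n) = -5*56 = -280)
F(G(-17, 4))/x = -280/(-75372) = -280*(-1/75372) = 70/18843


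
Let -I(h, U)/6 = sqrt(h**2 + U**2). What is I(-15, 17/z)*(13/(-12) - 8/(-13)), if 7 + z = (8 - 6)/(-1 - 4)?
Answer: 365*sqrt(12610)/962 ≈ 42.606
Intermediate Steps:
z = -37/5 (z = -7 + (8 - 6)/(-1 - 4) = -7 + 2/(-5) = -7 + 2*(-1/5) = -7 - 2/5 = -37/5 ≈ -7.4000)
I(h, U) = -6*sqrt(U**2 + h**2) (I(h, U) = -6*sqrt(h**2 + U**2) = -6*sqrt(U**2 + h**2))
I(-15, 17/z)*(13/(-12) - 8/(-13)) = (-6*sqrt((17/(-37/5))**2 + (-15)**2))*(13/(-12) - 8/(-13)) = (-6*sqrt((17*(-5/37))**2 + 225))*(13*(-1/12) - 8*(-1/13)) = (-6*sqrt((-85/37)**2 + 225))*(-13/12 + 8/13) = -6*sqrt(7225/1369 + 225)*(-73/156) = -30*sqrt(12610)/37*(-73/156) = 365*sqrt(12610)/962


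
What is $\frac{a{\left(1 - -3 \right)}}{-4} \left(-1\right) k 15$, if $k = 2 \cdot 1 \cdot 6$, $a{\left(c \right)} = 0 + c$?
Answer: $180$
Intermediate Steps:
$a{\left(c \right)} = c$
$k = 12$ ($k = 2 \cdot 6 = 12$)
$\frac{a{\left(1 - -3 \right)}}{-4} \left(-1\right) k 15 = \frac{1 - -3}{-4} \left(-1\right) 12 \cdot 15 = - \frac{1 + 3}{4} \left(-1\right) 12 \cdot 15 = \left(- \frac{1}{4}\right) 4 \left(-1\right) 12 \cdot 15 = \left(-1\right) \left(-1\right) 12 \cdot 15 = 1 \cdot 12 \cdot 15 = 12 \cdot 15 = 180$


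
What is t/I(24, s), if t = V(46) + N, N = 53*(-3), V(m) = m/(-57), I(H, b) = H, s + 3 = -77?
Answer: -9109/1368 ≈ -6.6586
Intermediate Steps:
s = -80 (s = -3 - 77 = -80)
V(m) = -m/57 (V(m) = m*(-1/57) = -m/57)
N = -159
t = -9109/57 (t = -1/57*46 - 159 = -46/57 - 159 = -9109/57 ≈ -159.81)
t/I(24, s) = -9109/57/24 = -9109/57*1/24 = -9109/1368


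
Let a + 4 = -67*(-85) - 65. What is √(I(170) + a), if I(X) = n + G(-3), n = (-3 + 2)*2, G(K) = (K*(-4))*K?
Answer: 2*√1397 ≈ 74.753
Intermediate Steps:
G(K) = -4*K² (G(K) = (-4*K)*K = -4*K²)
a = 5626 (a = -4 + (-67*(-85) - 65) = -4 + (5695 - 65) = -4 + 5630 = 5626)
n = -2 (n = -1*2 = -2)
I(X) = -38 (I(X) = -2 - 4*(-3)² = -2 - 4*9 = -2 - 36 = -38)
√(I(170) + a) = √(-38 + 5626) = √5588 = 2*√1397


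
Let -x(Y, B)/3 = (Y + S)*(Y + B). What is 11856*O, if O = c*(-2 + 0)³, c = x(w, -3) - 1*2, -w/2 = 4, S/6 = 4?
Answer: -49890048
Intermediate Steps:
S = 24 (S = 6*4 = 24)
w = -8 (w = -2*4 = -8)
x(Y, B) = -3*(24 + Y)*(B + Y) (x(Y, B) = -3*(Y + 24)*(Y + B) = -3*(24 + Y)*(B + Y))
c = 526 (c = (-72*(-3) - 72*(-8) - 3*(-8)² - 3*(-3)*(-8)) - 1*2 = (216 + 576 - 3*64 - 72) - 2 = (216 + 576 - 192 - 72) - 2 = 528 - 2 = 526)
O = -4208 (O = 526*(-2 + 0)³ = 526*(-2)³ = 526*(-8) = -4208)
11856*O = 11856*(-4208) = -49890048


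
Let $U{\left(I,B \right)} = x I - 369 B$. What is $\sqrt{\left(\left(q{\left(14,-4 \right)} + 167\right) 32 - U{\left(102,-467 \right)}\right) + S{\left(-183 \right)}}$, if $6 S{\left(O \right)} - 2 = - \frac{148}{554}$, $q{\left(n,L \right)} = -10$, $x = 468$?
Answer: $\frac{i \sqrt{16499398355}}{277} \approx 463.72 i$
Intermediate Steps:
$U{\left(I,B \right)} = - 369 B + 468 I$ ($U{\left(I,B \right)} = 468 I - 369 B = - 369 B + 468 I$)
$S{\left(O \right)} = \frac{80}{277}$ ($S{\left(O \right)} = \frac{1}{3} + \frac{\left(-148\right) \frac{1}{554}}{6} = \frac{1}{3} + \frac{1}{6} \left(- \frac{74}{277}\right) = \frac{1}{3} - \frac{37}{831} = \frac{80}{277}$)
$\sqrt{\left(\left(q{\left(14,-4 \right)} + 167\right) 32 - U{\left(102,-467 \right)}\right) + S{\left(-183 \right)}} = \sqrt{\left(\left(-10 + 167\right) 32 - \left(\left(-369\right) \left(-467\right) + 468 \cdot 102\right)\right) + \frac{80}{277}} = \sqrt{\left(157 \cdot 32 - \left(172323 + 47736\right)\right) + \frac{80}{277}} = \sqrt{\left(5024 - 220059\right) + \frac{80}{277}} = \sqrt{-215035 + \frac{80}{277}} = \sqrt{- \frac{59564615}{277}} = \frac{i \sqrt{16499398355}}{277}$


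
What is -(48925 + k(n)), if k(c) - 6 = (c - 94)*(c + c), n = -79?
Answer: -76265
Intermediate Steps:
k(c) = 6 + 2*c*(-94 + c) (k(c) = 6 + (c - 94)*(c + c) = 6 + (-94 + c)*(2*c) = 6 + 2*c*(-94 + c))
-(48925 + k(n)) = -(48925 + (6 - 188*(-79) + 2*(-79)²)) = -(48925 + (6 + 14852 + 2*6241)) = -(48925 + (6 + 14852 + 12482)) = -(48925 + 27340) = -1*76265 = -76265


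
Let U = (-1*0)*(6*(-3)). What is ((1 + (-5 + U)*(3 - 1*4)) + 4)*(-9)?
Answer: -90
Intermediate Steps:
U = 0 (U = 0*(-18) = 0)
((1 + (-5 + U)*(3 - 1*4)) + 4)*(-9) = ((1 + (-5 + 0)*(3 - 1*4)) + 4)*(-9) = ((1 - 5*(3 - 4)) + 4)*(-9) = ((1 - 5*(-1)) + 4)*(-9) = ((1 + 5) + 4)*(-9) = (6 + 4)*(-9) = 10*(-9) = -90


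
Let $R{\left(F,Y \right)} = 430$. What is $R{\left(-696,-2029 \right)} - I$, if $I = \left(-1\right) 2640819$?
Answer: $2641249$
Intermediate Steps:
$I = -2640819$
$R{\left(-696,-2029 \right)} - I = 430 - -2640819 = 430 + 2640819 = 2641249$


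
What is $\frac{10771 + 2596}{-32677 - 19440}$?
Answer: $- \frac{13367}{52117} \approx -0.25648$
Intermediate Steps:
$\frac{10771 + 2596}{-32677 - 19440} = \frac{13367}{-52117} = 13367 \left(- \frac{1}{52117}\right) = - \frac{13367}{52117}$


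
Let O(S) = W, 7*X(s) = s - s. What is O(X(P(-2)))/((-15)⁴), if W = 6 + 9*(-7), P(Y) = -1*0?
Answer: -19/16875 ≈ -0.0011259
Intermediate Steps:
P(Y) = 0
X(s) = 0 (X(s) = (s - s)/7 = (⅐)*0 = 0)
W = -57 (W = 6 - 63 = -57)
O(S) = -57
O(X(P(-2)))/((-15)⁴) = -57/((-15)⁴) = -57/50625 = -57*1/50625 = -19/16875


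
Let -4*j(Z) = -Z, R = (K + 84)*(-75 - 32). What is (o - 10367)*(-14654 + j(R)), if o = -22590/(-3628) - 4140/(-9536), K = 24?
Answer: 392998940546873/2162288 ≈ 1.8175e+8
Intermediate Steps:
o = 14402385/2162288 (o = -22590*(-1/3628) - 4140*(-1/9536) = 11295/1814 + 1035/2384 = 14402385/2162288 ≈ 6.6607)
R = -11556 (R = (24 + 84)*(-75 - 32) = 108*(-107) = -11556)
j(Z) = Z/4 (j(Z) = -(-1)*Z/4 = Z/4)
(o - 10367)*(-14654 + j(R)) = (14402385/2162288 - 10367)*(-14654 + (1/4)*(-11556)) = -22402037311*(-14654 - 2889)/2162288 = -22402037311/2162288*(-17543) = 392998940546873/2162288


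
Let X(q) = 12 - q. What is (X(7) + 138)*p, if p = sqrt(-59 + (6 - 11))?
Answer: 1144*I ≈ 1144.0*I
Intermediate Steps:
p = 8*I (p = sqrt(-59 - 5) = sqrt(-64) = 8*I ≈ 8.0*I)
(X(7) + 138)*p = ((12 - 1*7) + 138)*(8*I) = ((12 - 7) + 138)*(8*I) = (5 + 138)*(8*I) = 143*(8*I) = 1144*I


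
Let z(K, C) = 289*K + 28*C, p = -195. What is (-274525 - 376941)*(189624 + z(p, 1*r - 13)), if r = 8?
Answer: -86729017114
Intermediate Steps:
z(K, C) = 28*C + 289*K
(-274525 - 376941)*(189624 + z(p, 1*r - 13)) = (-274525 - 376941)*(189624 + (28*(1*8 - 13) + 289*(-195))) = -651466*(189624 + (28*(8 - 13) - 56355)) = -651466*(189624 + (28*(-5) - 56355)) = -651466*(189624 + (-140 - 56355)) = -651466*(189624 - 56495) = -651466*133129 = -86729017114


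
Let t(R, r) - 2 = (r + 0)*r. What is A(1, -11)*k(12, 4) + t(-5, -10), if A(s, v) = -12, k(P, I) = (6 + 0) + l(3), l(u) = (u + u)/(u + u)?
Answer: 18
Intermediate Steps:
t(R, r) = 2 + r**2 (t(R, r) = 2 + (r + 0)*r = 2 + r*r = 2 + r**2)
l(u) = 1 (l(u) = (2*u)/((2*u)) = (2*u)*(1/(2*u)) = 1)
k(P, I) = 7 (k(P, I) = (6 + 0) + 1 = 6 + 1 = 7)
A(1, -11)*k(12, 4) + t(-5, -10) = -12*7 + (2 + (-10)**2) = -84 + (2 + 100) = -84 + 102 = 18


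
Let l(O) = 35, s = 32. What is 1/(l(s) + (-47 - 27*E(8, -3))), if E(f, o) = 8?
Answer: -1/228 ≈ -0.0043860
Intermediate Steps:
1/(l(s) + (-47 - 27*E(8, -3))) = 1/(35 + (-47 - 27*8)) = 1/(35 + (-47 - 216)) = 1/(35 - 263) = 1/(-228) = -1/228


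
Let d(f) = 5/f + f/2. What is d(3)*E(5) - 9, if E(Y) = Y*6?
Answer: 86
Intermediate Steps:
d(f) = f/2 + 5/f (d(f) = 5/f + f*(½) = 5/f + f/2 = f/2 + 5/f)
E(Y) = 6*Y
d(3)*E(5) - 9 = ((½)*3 + 5/3)*(6*5) - 9 = (3/2 + 5*(⅓))*30 - 9 = (3/2 + 5/3)*30 - 9 = (19/6)*30 - 9 = 95 - 9 = 86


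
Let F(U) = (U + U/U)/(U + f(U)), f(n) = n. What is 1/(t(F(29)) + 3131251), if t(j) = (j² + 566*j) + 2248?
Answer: 841/2635519094 ≈ 3.1910e-7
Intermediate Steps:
F(U) = (1 + U)/(2*U) (F(U) = (U + U/U)/(U + U) = (U + 1)/((2*U)) = (1 + U)*(1/(2*U)) = (1 + U)/(2*U))
t(j) = 2248 + j² + 566*j
1/(t(F(29)) + 3131251) = 1/((2248 + ((½)*(1 + 29)/29)² + 566*((½)*(1 + 29)/29)) + 3131251) = 1/((2248 + ((½)*(1/29)*30)² + 566*((½)*(1/29)*30)) + 3131251) = 1/((2248 + (15/29)² + 566*(15/29)) + 3131251) = 1/((2248 + 225/841 + 8490/29) + 3131251) = 1/(2137003/841 + 3131251) = 1/(2635519094/841) = 841/2635519094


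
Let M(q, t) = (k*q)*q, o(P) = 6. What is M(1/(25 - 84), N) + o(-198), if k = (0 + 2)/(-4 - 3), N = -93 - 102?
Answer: 146200/24367 ≈ 5.9999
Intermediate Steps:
N = -195
k = -2/7 (k = 2/(-7) = 2*(-⅐) = -2/7 ≈ -0.28571)
M(q, t) = -2*q²/7 (M(q, t) = (-2*q/7)*q = -2*q²/7)
M(1/(25 - 84), N) + o(-198) = -2/(7*(25 - 84)²) + 6 = -2*(1/(-59))²/7 + 6 = -2*(-1/59)²/7 + 6 = -2/7*1/3481 + 6 = -2/24367 + 6 = 146200/24367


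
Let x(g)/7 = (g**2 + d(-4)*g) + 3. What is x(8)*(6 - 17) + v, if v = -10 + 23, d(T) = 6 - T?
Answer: -11306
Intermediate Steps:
v = 13
x(g) = 21 + 7*g**2 + 70*g (x(g) = 7*((g**2 + (6 - 1*(-4))*g) + 3) = 7*((g**2 + (6 + 4)*g) + 3) = 7*((g**2 + 10*g) + 3) = 7*(3 + g**2 + 10*g) = 21 + 7*g**2 + 70*g)
x(8)*(6 - 17) + v = (21 + 7*8**2 + 70*8)*(6 - 17) + 13 = (21 + 7*64 + 560)*(-11) + 13 = (21 + 448 + 560)*(-11) + 13 = 1029*(-11) + 13 = -11319 + 13 = -11306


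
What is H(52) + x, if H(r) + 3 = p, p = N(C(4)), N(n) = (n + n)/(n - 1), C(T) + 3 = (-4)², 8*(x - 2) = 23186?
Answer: 34793/12 ≈ 2899.4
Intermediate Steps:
x = 11601/4 (x = 2 + (⅛)*23186 = 2 + 11593/4 = 11601/4 ≈ 2900.3)
C(T) = 13 (C(T) = -3 + (-4)² = -3 + 16 = 13)
N(n) = 2*n/(-1 + n) (N(n) = (2*n)/(-1 + n) = 2*n/(-1 + n))
p = 13/6 (p = 2*13/(-1 + 13) = 2*13/12 = 2*13*(1/12) = 13/6 ≈ 2.1667)
H(r) = -⅚ (H(r) = -3 + 13/6 = -⅚)
H(52) + x = -⅚ + 11601/4 = 34793/12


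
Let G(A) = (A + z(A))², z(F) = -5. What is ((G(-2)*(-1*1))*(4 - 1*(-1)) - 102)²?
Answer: 120409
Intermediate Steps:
G(A) = (-5 + A)² (G(A) = (A - 5)² = (-5 + A)²)
((G(-2)*(-1*1))*(4 - 1*(-1)) - 102)² = (((-5 - 2)²*(-1*1))*(4 - 1*(-1)) - 102)² = (((-7)²*(-1))*(4 + 1) - 102)² = ((49*(-1))*5 - 102)² = (-49*5 - 102)² = (-245 - 102)² = (-347)² = 120409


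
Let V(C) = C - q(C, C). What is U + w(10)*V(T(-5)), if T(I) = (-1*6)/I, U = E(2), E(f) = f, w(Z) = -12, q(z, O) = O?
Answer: 2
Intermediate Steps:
U = 2
T(I) = -6/I
V(C) = 0 (V(C) = C - C = 0)
U + w(10)*V(T(-5)) = 2 - 12*0 = 2 + 0 = 2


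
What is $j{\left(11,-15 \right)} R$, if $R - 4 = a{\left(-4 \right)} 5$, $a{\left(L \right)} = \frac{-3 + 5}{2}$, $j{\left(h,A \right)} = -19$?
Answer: $-171$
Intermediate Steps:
$a{\left(L \right)} = 1$ ($a{\left(L \right)} = 2 \cdot \frac{1}{2} = 1$)
$R = 9$ ($R = 4 + 1 \cdot 5 = 4 + 5 = 9$)
$j{\left(11,-15 \right)} R = \left(-19\right) 9 = -171$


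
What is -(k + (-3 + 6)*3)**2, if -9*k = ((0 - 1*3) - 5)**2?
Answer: -289/81 ≈ -3.5679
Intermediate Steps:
k = -64/9 (k = -((0 - 1*3) - 5)**2/9 = -((0 - 3) - 5)**2/9 = -(-3 - 5)**2/9 = -1/9*(-8)**2 = -1/9*64 = -64/9 ≈ -7.1111)
-(k + (-3 + 6)*3)**2 = -(-64/9 + (-3 + 6)*3)**2 = -(-64/9 + 3*3)**2 = -(-64/9 + 9)**2 = -(17/9)**2 = -1*289/81 = -289/81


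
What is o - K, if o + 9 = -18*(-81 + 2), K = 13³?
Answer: -784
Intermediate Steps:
K = 2197
o = 1413 (o = -9 - 18*(-81 + 2) = -9 - 18*(-79) = -9 + 1422 = 1413)
o - K = 1413 - 1*2197 = 1413 - 2197 = -784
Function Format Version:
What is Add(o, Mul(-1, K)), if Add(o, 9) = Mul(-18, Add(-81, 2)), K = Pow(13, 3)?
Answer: -784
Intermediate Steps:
K = 2197
o = 1413 (o = Add(-9, Mul(-18, Add(-81, 2))) = Add(-9, Mul(-18, -79)) = Add(-9, 1422) = 1413)
Add(o, Mul(-1, K)) = Add(1413, Mul(-1, 2197)) = Add(1413, -2197) = -784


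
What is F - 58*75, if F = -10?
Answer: -4360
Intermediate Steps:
F - 58*75 = -10 - 58*75 = -10 - 4350 = -4360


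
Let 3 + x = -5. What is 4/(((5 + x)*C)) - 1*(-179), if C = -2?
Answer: 539/3 ≈ 179.67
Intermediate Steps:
x = -8 (x = -3 - 5 = -8)
4/(((5 + x)*C)) - 1*(-179) = 4/(((5 - 8)*(-2))) - 1*(-179) = 4/((-3*(-2))) + 179 = 4/6 + 179 = 4*(⅙) + 179 = ⅔ + 179 = 539/3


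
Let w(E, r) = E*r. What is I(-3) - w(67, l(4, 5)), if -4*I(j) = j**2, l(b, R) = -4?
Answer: 1063/4 ≈ 265.75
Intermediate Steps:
I(j) = -j**2/4
I(-3) - w(67, l(4, 5)) = -1/4*(-3)**2 - 67*(-4) = -1/4*9 - 1*(-268) = -9/4 + 268 = 1063/4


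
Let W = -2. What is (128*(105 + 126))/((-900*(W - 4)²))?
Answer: -616/675 ≈ -0.91259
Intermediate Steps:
(128*(105 + 126))/((-900*(W - 4)²)) = (128*(105 + 126))/((-900*(-2 - 4)²)) = (128*231)/((-900*(-6)²)) = 29568/((-900*36)) = 29568/(-32400) = 29568*(-1/32400) = -616/675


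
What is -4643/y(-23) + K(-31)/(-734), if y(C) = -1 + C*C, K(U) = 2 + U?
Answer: -1696325/193776 ≈ -8.7540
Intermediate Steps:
y(C) = -1 + C²
-4643/y(-23) + K(-31)/(-734) = -4643/(-1 + (-23)²) + (2 - 31)/(-734) = -4643/(-1 + 529) - 29*(-1/734) = -4643/528 + 29/734 = -1696325/193776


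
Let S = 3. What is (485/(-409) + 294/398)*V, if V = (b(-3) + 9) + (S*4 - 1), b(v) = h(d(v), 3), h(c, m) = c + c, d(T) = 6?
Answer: -1164544/81391 ≈ -14.308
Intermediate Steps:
h(c, m) = 2*c
b(v) = 12 (b(v) = 2*6 = 12)
V = 32 (V = (12 + 9) + (3*4 - 1) = 21 + (12 - 1) = 21 + 11 = 32)
(485/(-409) + 294/398)*V = (485/(-409) + 294/398)*32 = (485*(-1/409) + 294*(1/398))*32 = (-485/409 + 147/199)*32 = -36392/81391*32 = -1164544/81391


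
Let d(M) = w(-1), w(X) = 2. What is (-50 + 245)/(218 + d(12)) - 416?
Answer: -18265/44 ≈ -415.11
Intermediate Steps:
d(M) = 2
(-50 + 245)/(218 + d(12)) - 416 = (-50 + 245)/(218 + 2) - 416 = 195/220 - 416 = 195*(1/220) - 416 = 39/44 - 416 = -18265/44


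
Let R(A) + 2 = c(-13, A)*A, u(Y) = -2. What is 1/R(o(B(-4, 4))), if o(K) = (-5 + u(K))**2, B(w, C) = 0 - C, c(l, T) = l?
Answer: -1/639 ≈ -0.0015649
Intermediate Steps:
B(w, C) = -C
o(K) = 49 (o(K) = (-5 - 2)**2 = (-7)**2 = 49)
R(A) = -2 - 13*A
1/R(o(B(-4, 4))) = 1/(-2 - 13*49) = 1/(-2 - 637) = 1/(-639) = -1/639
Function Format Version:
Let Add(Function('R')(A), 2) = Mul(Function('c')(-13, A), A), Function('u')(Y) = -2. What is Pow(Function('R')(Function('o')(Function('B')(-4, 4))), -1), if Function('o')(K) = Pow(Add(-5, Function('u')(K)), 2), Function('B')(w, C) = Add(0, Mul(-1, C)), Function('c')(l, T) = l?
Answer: Rational(-1, 639) ≈ -0.0015649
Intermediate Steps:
Function('B')(w, C) = Mul(-1, C)
Function('o')(K) = 49 (Function('o')(K) = Pow(Add(-5, -2), 2) = Pow(-7, 2) = 49)
Function('R')(A) = Add(-2, Mul(-13, A))
Pow(Function('R')(Function('o')(Function('B')(-4, 4))), -1) = Pow(Add(-2, Mul(-13, 49)), -1) = Pow(Add(-2, -637), -1) = Pow(-639, -1) = Rational(-1, 639)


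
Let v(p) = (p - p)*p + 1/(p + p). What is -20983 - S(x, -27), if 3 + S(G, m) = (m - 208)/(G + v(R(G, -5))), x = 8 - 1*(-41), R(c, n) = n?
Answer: -10256870/489 ≈ -20975.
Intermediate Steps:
x = 49 (x = 8 + 41 = 49)
v(p) = 1/(2*p) (v(p) = 0*p + 1/(2*p) = 0 + 1/(2*p) = 1/(2*p))
S(G, m) = -3 + (-208 + m)/(-⅒ + G) (S(G, m) = -3 + (m - 208)/(G + (½)/(-5)) = -3 + (-208 + m)/(G + (½)*(-⅕)) = -3 + (-208 + m)/(G - ⅒) = -3 + (-208 + m)/(-⅒ + G))
-20983 - S(x, -27) = -20983 - (-2077 - 30*49 + 10*(-27))/(-1 + 10*49) = -20983 - (-2077 - 1470 - 270)/(-1 + 490) = -20983 - (-3817)/489 = -20983 - 1*(-3817/489) = -20983 + 3817/489 = -10256870/489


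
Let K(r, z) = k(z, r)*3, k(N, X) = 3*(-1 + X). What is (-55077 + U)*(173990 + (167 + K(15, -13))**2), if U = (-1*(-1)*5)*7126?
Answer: -5053089033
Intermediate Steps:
k(N, X) = -3 + 3*X
K(r, z) = -9 + 9*r (K(r, z) = (-3 + 3*r)*3 = -9 + 9*r)
U = 35630 (U = (1*5)*7126 = 5*7126 = 35630)
(-55077 + U)*(173990 + (167 + K(15, -13))**2) = (-55077 + 35630)*(173990 + (167 + (-9 + 9*15))**2) = -19447*(173990 + (167 + (-9 + 135))**2) = -19447*(173990 + (167 + 126)**2) = -19447*(173990 + 293**2) = -19447*(173990 + 85849) = -19447*259839 = -5053089033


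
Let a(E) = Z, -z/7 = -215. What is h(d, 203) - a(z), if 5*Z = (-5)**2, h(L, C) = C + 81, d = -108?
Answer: 279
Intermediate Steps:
h(L, C) = 81 + C
z = 1505 (z = -7*(-215) = 1505)
Z = 5 (Z = (1/5)*(-5)**2 = (1/5)*25 = 5)
a(E) = 5
h(d, 203) - a(z) = (81 + 203) - 1*5 = 284 - 5 = 279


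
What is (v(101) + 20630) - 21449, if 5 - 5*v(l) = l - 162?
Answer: -4029/5 ≈ -805.80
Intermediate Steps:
v(l) = 167/5 - l/5 (v(l) = 1 - (l - 162)/5 = 1 - (-162 + l)/5 = 1 + (162/5 - l/5) = 167/5 - l/5)
(v(101) + 20630) - 21449 = ((167/5 - 1/5*101) + 20630) - 21449 = ((167/5 - 101/5) + 20630) - 21449 = (66/5 + 20630) - 21449 = 103216/5 - 21449 = -4029/5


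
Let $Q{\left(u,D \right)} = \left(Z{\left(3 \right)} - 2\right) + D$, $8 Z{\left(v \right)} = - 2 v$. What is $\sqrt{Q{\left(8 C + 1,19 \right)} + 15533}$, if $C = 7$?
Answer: $\frac{41 \sqrt{37}}{2} \approx 124.7$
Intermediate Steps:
$Z{\left(v \right)} = - \frac{v}{4}$ ($Z{\left(v \right)} = \frac{\left(-2\right) v}{8} = - \frac{v}{4}$)
$Q{\left(u,D \right)} = - \frac{11}{4} + D$ ($Q{\left(u,D \right)} = \left(\left(- \frac{1}{4}\right) 3 - 2\right) + D = \left(- \frac{3}{4} - 2\right) + D = - \frac{11}{4} + D$)
$\sqrt{Q{\left(8 C + 1,19 \right)} + 15533} = \sqrt{\left(- \frac{11}{4} + 19\right) + 15533} = \sqrt{\frac{65}{4} + 15533} = \sqrt{\frac{62197}{4}} = \frac{41 \sqrt{37}}{2}$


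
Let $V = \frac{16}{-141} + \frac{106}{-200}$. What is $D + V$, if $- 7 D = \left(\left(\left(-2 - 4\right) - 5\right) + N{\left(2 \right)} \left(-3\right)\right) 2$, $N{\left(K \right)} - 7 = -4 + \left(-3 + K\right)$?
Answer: $\frac{415889}{98700} \approx 4.2137$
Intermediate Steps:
$N{\left(K \right)} = K$ ($N{\left(K \right)} = 7 + \left(-4 + \left(-3 + K\right)\right) = 7 + \left(-7 + K\right) = K$)
$D = \frac{34}{7}$ ($D = - \frac{\left(\left(\left(-2 - 4\right) - 5\right) + 2 \left(-3\right)\right) 2}{7} = - \frac{\left(\left(-6 - 5\right) - 6\right) 2}{7} = - \frac{\left(-11 - 6\right) 2}{7} = - \frac{\left(-17\right) 2}{7} = \left(- \frac{1}{7}\right) \left(-34\right) = \frac{34}{7} \approx 4.8571$)
$V = - \frac{9073}{14100}$ ($V = 16 \left(- \frac{1}{141}\right) + 106 \left(- \frac{1}{200}\right) = - \frac{16}{141} - \frac{53}{100} = - \frac{9073}{14100} \approx -0.64348$)
$D + V = \frac{34}{7} - \frac{9073}{14100} = \frac{415889}{98700}$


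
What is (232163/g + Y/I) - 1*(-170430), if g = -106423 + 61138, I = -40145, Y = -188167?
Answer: 8852434335106/51941895 ≈ 1.7043e+5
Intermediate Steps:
g = -45285
(232163/g + Y/I) - 1*(-170430) = (232163/(-45285) - 188167/(-40145)) - 1*(-170430) = (232163*(-1/45285) - 188167*(-1/40145)) + 170430 = (-232163/45285 + 26881/5735) + 170430 = -22829744/51941895 + 170430 = 8852434335106/51941895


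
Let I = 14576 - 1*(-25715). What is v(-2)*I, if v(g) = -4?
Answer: -161164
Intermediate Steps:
I = 40291 (I = 14576 + 25715 = 40291)
v(-2)*I = -4*40291 = -161164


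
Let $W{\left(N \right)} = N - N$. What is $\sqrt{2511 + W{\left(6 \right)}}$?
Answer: $9 \sqrt{31} \approx 50.11$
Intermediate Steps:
$W{\left(N \right)} = 0$
$\sqrt{2511 + W{\left(6 \right)}} = \sqrt{2511 + 0} = \sqrt{2511} = 9 \sqrt{31}$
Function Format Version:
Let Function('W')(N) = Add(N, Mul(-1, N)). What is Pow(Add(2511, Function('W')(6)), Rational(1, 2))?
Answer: Mul(9, Pow(31, Rational(1, 2))) ≈ 50.110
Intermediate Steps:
Function('W')(N) = 0
Pow(Add(2511, Function('W')(6)), Rational(1, 2)) = Pow(Add(2511, 0), Rational(1, 2)) = Pow(2511, Rational(1, 2)) = Mul(9, Pow(31, Rational(1, 2)))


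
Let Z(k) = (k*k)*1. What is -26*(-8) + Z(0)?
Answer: 208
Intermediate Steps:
Z(k) = k**2 (Z(k) = k**2*1 = k**2)
-26*(-8) + Z(0) = -26*(-8) + 0**2 = 208 + 0 = 208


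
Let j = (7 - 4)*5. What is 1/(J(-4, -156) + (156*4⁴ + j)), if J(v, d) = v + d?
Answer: 1/39791 ≈ 2.5131e-5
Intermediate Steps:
j = 15 (j = 3*5 = 15)
J(v, d) = d + v
1/(J(-4, -156) + (156*4⁴ + j)) = 1/((-156 - 4) + (156*4⁴ + 15)) = 1/(-160 + (156*256 + 15)) = 1/(-160 + (39936 + 15)) = 1/(-160 + 39951) = 1/39791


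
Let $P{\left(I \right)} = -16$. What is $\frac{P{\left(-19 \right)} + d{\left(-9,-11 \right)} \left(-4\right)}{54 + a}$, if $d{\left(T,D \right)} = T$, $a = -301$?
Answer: $- \frac{20}{247} \approx -0.080972$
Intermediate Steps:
$\frac{P{\left(-19 \right)} + d{\left(-9,-11 \right)} \left(-4\right)}{54 + a} = \frac{-16 - -36}{54 - 301} = \frac{-16 + 36}{-247} = 20 \left(- \frac{1}{247}\right) = - \frac{20}{247}$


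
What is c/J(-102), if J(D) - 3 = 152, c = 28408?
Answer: 28408/155 ≈ 183.28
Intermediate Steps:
J(D) = 155 (J(D) = 3 + 152 = 155)
c/J(-102) = 28408/155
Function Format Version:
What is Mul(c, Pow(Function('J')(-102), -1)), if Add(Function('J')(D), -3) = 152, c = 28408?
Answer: Rational(28408, 155) ≈ 183.28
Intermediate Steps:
Function('J')(D) = 155 (Function('J')(D) = Add(3, 152) = 155)
Mul(c, Pow(Function('J')(-102), -1)) = Mul(28408, Pow(155, -1)) = Mul(28408, Rational(1, 155)) = Rational(28408, 155)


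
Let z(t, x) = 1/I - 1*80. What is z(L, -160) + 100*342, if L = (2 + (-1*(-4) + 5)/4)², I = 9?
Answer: 307081/9 ≈ 34120.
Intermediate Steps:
L = 289/16 (L = (2 + (4 + 5)*(¼))² = (2 + 9*(¼))² = (2 + 9/4)² = (17/4)² = 289/16 ≈ 18.063)
z(t, x) = -719/9 (z(t, x) = 1/9 - 1*80 = ⅑ - 80 = -719/9)
z(L, -160) + 100*342 = -719/9 + 100*342 = -719/9 + 34200 = 307081/9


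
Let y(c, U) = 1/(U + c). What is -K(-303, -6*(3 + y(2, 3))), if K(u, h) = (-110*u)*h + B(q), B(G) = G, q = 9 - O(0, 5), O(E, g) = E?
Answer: 639927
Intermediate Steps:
q = 9 (q = 9 - 1*0 = 9 + 0 = 9)
K(u, h) = 9 - 110*h*u (K(u, h) = (-110*u)*h + 9 = -110*h*u + 9 = 9 - 110*h*u)
-K(-303, -6*(3 + y(2, 3))) = -(9 - 110*(-6*(3 + 1/(3 + 2)))*(-303)) = -(9 - 110*(-6*(3 + 1/5))*(-303)) = -(9 - 110*(-6*(3 + ⅕))*(-303)) = -(9 - 110*(-6*16/5)*(-303)) = -(9 - 110*(-96/5)*(-303)) = -(9 - 639936) = -1*(-639927) = 639927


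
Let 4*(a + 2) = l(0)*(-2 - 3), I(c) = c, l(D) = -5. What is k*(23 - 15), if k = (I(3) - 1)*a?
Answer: 68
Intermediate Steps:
a = 17/4 (a = -2 + (-5*(-2 - 3))/4 = -2 + (-5*(-5))/4 = -2 + (1/4)*25 = -2 + 25/4 = 17/4 ≈ 4.2500)
k = 17/2 (k = (3 - 1)*(17/4) = 2*(17/4) = 17/2 ≈ 8.5000)
k*(23 - 15) = 17*(23 - 15)/2 = (17/2)*8 = 68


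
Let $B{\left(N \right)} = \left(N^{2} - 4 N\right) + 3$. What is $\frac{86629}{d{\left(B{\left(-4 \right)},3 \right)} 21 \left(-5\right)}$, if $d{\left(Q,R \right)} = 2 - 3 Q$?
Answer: $\frac{86629}{10815} \approx 8.0101$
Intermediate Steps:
$B{\left(N \right)} = 3 + N^{2} - 4 N$
$\frac{86629}{d{\left(B{\left(-4 \right)},3 \right)} 21 \left(-5\right)} = \frac{86629}{\left(2 - 3 \left(3 + \left(-4\right)^{2} - -16\right)\right) 21 \left(-5\right)} = \frac{86629}{\left(2 - 3 \left(3 + 16 + 16\right)\right) 21 \left(-5\right)} = \frac{86629}{\left(2 - 105\right) 21 \left(-5\right)} = \frac{86629}{\left(-103\right) 21 \left(-5\right)} = \frac{86629}{\left(-2163\right) \left(-5\right)} = \frac{86629}{10815}$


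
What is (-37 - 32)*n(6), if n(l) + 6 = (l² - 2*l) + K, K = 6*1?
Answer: -1656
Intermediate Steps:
K = 6
n(l) = l² - 2*l (n(l) = -6 + ((l² - 2*l) + 6) = -6 + (6 + l² - 2*l) = l² - 2*l)
(-37 - 32)*n(6) = (-37 - 32)*(6*(-2 + 6)) = -414*4 = -69*24 = -1656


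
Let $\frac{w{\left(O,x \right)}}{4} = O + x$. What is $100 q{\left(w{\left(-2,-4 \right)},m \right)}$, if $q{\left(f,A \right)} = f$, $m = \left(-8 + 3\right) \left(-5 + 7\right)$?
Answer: $-2400$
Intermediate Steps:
$w{\left(O,x \right)} = 4 O + 4 x$ ($w{\left(O,x \right)} = 4 \left(O + x\right) = 4 O + 4 x$)
$m = -10$ ($m = \left(-5\right) 2 = -10$)
$100 q{\left(w{\left(-2,-4 \right)},m \right)} = 100 \left(4 \left(-2\right) + 4 \left(-4\right)\right) = 100 \left(-8 - 16\right) = 100 \left(-24\right) = -2400$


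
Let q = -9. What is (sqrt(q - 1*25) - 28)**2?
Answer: (28 - I*sqrt(34))**2 ≈ 750.0 - 326.53*I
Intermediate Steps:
(sqrt(q - 1*25) - 28)**2 = (sqrt(-9 - 1*25) - 28)**2 = (sqrt(-9 - 25) - 28)**2 = (sqrt(-34) - 28)**2 = (I*sqrt(34) - 28)**2 = (-28 + I*sqrt(34))**2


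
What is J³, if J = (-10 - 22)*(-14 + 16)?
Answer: -262144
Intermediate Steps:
J = -64 (J = -32*2 = -64)
J³ = (-64)³ = -262144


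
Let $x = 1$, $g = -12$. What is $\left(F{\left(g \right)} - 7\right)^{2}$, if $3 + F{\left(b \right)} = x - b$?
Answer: $9$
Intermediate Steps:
$F{\left(b \right)} = -2 - b$ ($F{\left(b \right)} = -3 - \left(-1 + b\right) = -2 - b$)
$\left(F{\left(g \right)} - 7\right)^{2} = \left(\left(-2 - -12\right) - 7\right)^{2} = \left(\left(-2 + 12\right) - 7\right)^{2} = \left(10 - 7\right)^{2} = 3^{2} = 9$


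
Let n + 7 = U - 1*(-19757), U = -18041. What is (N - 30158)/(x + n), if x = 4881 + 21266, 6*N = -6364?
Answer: -11707/10446 ≈ -1.1207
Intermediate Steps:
N = -3182/3 (N = (⅙)*(-6364) = -3182/3 ≈ -1060.7)
x = 26147
n = 1709 (n = -7 + (-18041 - 1*(-19757)) = -7 + (-18041 + 19757) = -7 + 1716 = 1709)
(N - 30158)/(x + n) = (-3182/3 - 30158)/(26147 + 1709) = -93656/3/27856 = -93656/3*1/27856 = -11707/10446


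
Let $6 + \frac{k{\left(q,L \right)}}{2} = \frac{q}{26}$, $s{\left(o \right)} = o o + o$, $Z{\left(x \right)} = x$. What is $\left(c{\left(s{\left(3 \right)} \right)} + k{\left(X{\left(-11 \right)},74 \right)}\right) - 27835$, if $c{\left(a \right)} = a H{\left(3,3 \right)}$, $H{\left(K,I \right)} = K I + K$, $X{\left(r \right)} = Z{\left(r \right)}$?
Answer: $- \frac{360150}{13} \approx -27704.0$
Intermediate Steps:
$s{\left(o \right)} = o + o^{2}$ ($s{\left(o \right)} = o^{2} + o = o + o^{2}$)
$X{\left(r \right)} = r$
$H{\left(K,I \right)} = K + I K$ ($H{\left(K,I \right)} = I K + K = K + I K$)
$k{\left(q,L \right)} = -12 + \frac{q}{13}$ ($k{\left(q,L \right)} = -12 + 2 \frac{q}{26} = -12 + \frac{q}{13}$)
$c{\left(a \right)} = 12 a$ ($c{\left(a \right)} = a 3 \left(1 + 3\right) = a 3 \cdot 4 = a 12 = 12 a$)
$\left(c{\left(s{\left(3 \right)} \right)} + k{\left(X{\left(-11 \right)},74 \right)}\right) - 27835 = \left(12 \cdot 3 \left(1 + 3\right) + \left(-12 + \frac{1}{13} \left(-11\right)\right)\right) - 27835 = \left(12 \cdot 3 \cdot 4 - \frac{167}{13}\right) - 27835 = \left(12 \cdot 12 - \frac{167}{13}\right) - 27835 = \left(144 - \frac{167}{13}\right) - 27835 = \frac{1705}{13} - 27835 = - \frac{360150}{13}$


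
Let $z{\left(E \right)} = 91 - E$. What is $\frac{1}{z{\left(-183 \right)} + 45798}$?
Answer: $\frac{1}{46072} \approx 2.1705 \cdot 10^{-5}$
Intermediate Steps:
$\frac{1}{z{\left(-183 \right)} + 45798} = \frac{1}{\left(91 - -183\right) + 45798} = \frac{1}{\left(91 + 183\right) + 45798} = \frac{1}{274 + 45798} = \frac{1}{46072}$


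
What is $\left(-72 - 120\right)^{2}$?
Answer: $36864$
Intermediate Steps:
$\left(-72 - 120\right)^{2} = \left(-192\right)^{2} = 36864$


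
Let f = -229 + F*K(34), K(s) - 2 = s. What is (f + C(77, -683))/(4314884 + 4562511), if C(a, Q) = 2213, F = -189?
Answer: -964/1775479 ≈ -0.00054295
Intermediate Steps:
K(s) = 2 + s
f = -7033 (f = -229 - 189*(2 + 34) = -229 - 189*36 = -229 - 6804 = -7033)
(f + C(77, -683))/(4314884 + 4562511) = (-7033 + 2213)/(4314884 + 4562511) = -4820/8877395 = -4820*1/8877395 = -964/1775479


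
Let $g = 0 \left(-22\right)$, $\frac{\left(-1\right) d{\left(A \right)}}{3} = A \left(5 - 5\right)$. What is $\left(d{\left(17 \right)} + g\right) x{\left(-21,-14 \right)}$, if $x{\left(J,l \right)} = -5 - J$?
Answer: $0$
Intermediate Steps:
$d{\left(A \right)} = 0$ ($d{\left(A \right)} = - 3 A \left(5 - 5\right) = - 3 A 0 = \left(-3\right) 0 = 0$)
$g = 0$
$\left(d{\left(17 \right)} + g\right) x{\left(-21,-14 \right)} = \left(0 + 0\right) \left(-5 - -21\right) = 0 \left(-5 + 21\right) = 0 \cdot 16 = 0$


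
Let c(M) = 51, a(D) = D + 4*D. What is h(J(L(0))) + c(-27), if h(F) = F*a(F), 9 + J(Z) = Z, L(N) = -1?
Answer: 551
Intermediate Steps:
a(D) = 5*D
J(Z) = -9 + Z
h(F) = 5*F**2 (h(F) = F*(5*F) = 5*F**2)
h(J(L(0))) + c(-27) = 5*(-9 - 1)**2 + 51 = 5*(-10)**2 + 51 = 5*100 + 51 = 500 + 51 = 551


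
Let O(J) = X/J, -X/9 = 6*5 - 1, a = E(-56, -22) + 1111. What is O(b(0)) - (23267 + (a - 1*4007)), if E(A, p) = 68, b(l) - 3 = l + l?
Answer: -20526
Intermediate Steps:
b(l) = 3 + 2*l (b(l) = 3 + (l + l) = 3 + 2*l)
a = 1179 (a = 68 + 1111 = 1179)
X = -261 (X = -9*(6*5 - 1) = -9*(30 - 1) = -9*29 = -261)
O(J) = -261/J
O(b(0)) - (23267 + (a - 1*4007)) = -261/(3 + 2*0) - (23267 + (1179 - 1*4007)) = -261/(3 + 0) - (23267 + (1179 - 4007)) = -261/3 - (23267 - 2828) = -261*1/3 - 1*20439 = -87 - 20439 = -20526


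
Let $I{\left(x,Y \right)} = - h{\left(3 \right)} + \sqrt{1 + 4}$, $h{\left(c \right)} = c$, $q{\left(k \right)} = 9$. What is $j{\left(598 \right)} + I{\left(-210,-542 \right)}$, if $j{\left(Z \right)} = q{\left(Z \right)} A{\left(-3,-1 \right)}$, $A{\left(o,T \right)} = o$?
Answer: $-30 + \sqrt{5} \approx -27.764$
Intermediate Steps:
$I{\left(x,Y \right)} = -3 + \sqrt{5}$ ($I{\left(x,Y \right)} = \left(-1\right) 3 + \sqrt{1 + 4} = -3 + \sqrt{5}$)
$j{\left(Z \right)} = -27$ ($j{\left(Z \right)} = 9 \left(-3\right) = -27$)
$j{\left(598 \right)} + I{\left(-210,-542 \right)} = -27 - \left(3 - \sqrt{5}\right) = -30 + \sqrt{5}$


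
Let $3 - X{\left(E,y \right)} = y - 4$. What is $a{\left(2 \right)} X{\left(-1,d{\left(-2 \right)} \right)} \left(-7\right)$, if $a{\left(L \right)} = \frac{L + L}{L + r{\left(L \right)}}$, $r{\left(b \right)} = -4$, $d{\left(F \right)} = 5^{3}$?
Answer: $-1652$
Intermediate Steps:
$d{\left(F \right)} = 125$
$a{\left(L \right)} = \frac{2 L}{-4 + L}$ ($a{\left(L \right)} = \frac{L + L}{L - 4} = \frac{2 L}{-4 + L}$)
$X{\left(E,y \right)} = 7 - y$ ($X{\left(E,y \right)} = 3 - \left(y - 4\right) = 3 - \left(-4 + y\right) = 7 - y$)
$a{\left(2 \right)} X{\left(-1,d{\left(-2 \right)} \right)} \left(-7\right) = 2 \cdot 2 \frac{1}{-4 + 2} \left(7 - 125\right) \left(-7\right) = 2 \cdot 2 \frac{1}{-2} \left(7 - 125\right) \left(-7\right) = 2 \cdot 2 \left(- \frac{1}{2}\right) \left(-118\right) \left(-7\right) = \left(-2\right) \left(-118\right) \left(-7\right) = 236 \left(-7\right) = -1652$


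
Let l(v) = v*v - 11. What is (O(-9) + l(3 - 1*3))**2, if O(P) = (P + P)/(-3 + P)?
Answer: 361/4 ≈ 90.250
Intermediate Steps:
l(v) = -11 + v**2 (l(v) = v**2 - 11 = -11 + v**2)
O(P) = 2*P/(-3 + P) (O(P) = (2*P)/(-3 + P) = 2*P/(-3 + P))
(O(-9) + l(3 - 1*3))**2 = (2*(-9)/(-3 - 9) + (-11 + (3 - 1*3)**2))**2 = (2*(-9)/(-12) + (-11 + (3 - 3)**2))**2 = (2*(-9)*(-1/12) + (-11 + 0**2))**2 = (3/2 + (-11 + 0))**2 = (3/2 - 11)**2 = (-19/2)**2 = 361/4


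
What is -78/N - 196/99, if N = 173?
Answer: -41630/17127 ≈ -2.4307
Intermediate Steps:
-78/N - 196/99 = -78/173 - 196/99 = -41630/17127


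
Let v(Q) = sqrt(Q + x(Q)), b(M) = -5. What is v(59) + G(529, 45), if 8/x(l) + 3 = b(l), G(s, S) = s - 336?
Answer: 193 + sqrt(58) ≈ 200.62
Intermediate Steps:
G(s, S) = -336 + s
x(l) = -1 (x(l) = 8/(-3 - 5) = 8/(-8) = 8*(-1/8) = -1)
v(Q) = sqrt(-1 + Q) (v(Q) = sqrt(Q - 1) = sqrt(-1 + Q))
v(59) + G(529, 45) = sqrt(-1 + 59) + (-336 + 529) = sqrt(58) + 193 = 193 + sqrt(58)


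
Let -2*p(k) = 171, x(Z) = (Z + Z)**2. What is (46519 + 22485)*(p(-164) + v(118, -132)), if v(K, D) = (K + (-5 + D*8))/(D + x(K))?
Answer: -81970972915/13891 ≈ -5.9010e+6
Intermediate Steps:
x(Z) = 4*Z**2 (x(Z) = (2*Z)**2 = 4*Z**2)
v(K, D) = (-5 + K + 8*D)/(D + 4*K**2) (v(K, D) = (K + (-5 + D*8))/(D + 4*K**2) = (K + (-5 + 8*D))/(D + 4*K**2) = (-5 + K + 8*D)/(D + 4*K**2))
p(k) = -171/2 (p(k) = -1/2*171 = -171/2)
(46519 + 22485)*(p(-164) + v(118, -132)) = (46519 + 22485)*(-171/2 + (-5 + 118 + 8*(-132))/(-132 + 4*118**2)) = 69004*(-171/2 + (-5 + 118 - 1056)/(-132 + 4*13924)) = 69004*(-171/2 - 943/(-132 + 55696)) = 69004*(-171/2 - 943/55564) = 69004*(-4751665/55564) = -81970972915/13891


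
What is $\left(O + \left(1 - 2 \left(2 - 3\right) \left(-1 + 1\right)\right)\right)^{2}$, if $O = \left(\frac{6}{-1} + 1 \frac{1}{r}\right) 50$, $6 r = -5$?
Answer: $128881$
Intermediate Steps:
$r = - \frac{5}{6}$ ($r = \frac{1}{6} \left(-5\right) = - \frac{5}{6} \approx -0.83333$)
$O = -360$ ($O = \left(\frac{6}{-1} + 1 \frac{1}{- \frac{5}{6}}\right) 50 = \left(6 \left(-1\right) + 1 \left(- \frac{6}{5}\right)\right) 50 = \left(-6 - \frac{6}{5}\right) 50 = \left(- \frac{36}{5}\right) 50 = -360$)
$\left(O + \left(1 - 2 \left(2 - 3\right) \left(-1 + 1\right)\right)\right)^{2} = \left(-360 + \left(1 - 2 \left(2 - 3\right) \left(-1 + 1\right)\right)\right)^{2} = \left(-360 + \left(1 - 2 \left(\left(-1\right) 0\right)\right)\right)^{2} = \left(-360 + \left(1 - 0\right)\right)^{2} = \left(-360 + \left(1 + 0\right)\right)^{2} = \left(-360 + 1\right)^{2} = \left(-359\right)^{2} = 128881$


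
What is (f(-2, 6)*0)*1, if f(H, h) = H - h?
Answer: 0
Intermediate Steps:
(f(-2, 6)*0)*1 = ((-2 - 1*6)*0)*1 = ((-2 - 6)*0)*1 = -8*0*1 = 0*1 = 0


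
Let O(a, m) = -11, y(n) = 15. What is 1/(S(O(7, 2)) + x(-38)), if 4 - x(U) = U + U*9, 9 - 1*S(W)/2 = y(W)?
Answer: 1/372 ≈ 0.0026882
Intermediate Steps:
S(W) = -12 (S(W) = 18 - 2*15 = 18 - 30 = -12)
x(U) = 4 - 10*U (x(U) = 4 - (U + U*9) = 4 - (U + 9*U) = 4 - 10*U)
1/(S(O(7, 2)) + x(-38)) = 1/(-12 + (4 - 10*(-38))) = 1/(-12 + (4 + 380)) = 1/(-12 + 384) = 1/372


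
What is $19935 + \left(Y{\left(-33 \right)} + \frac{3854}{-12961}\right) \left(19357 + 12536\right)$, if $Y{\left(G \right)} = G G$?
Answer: $\frac{450290135310}{12961} \approx 3.4742 \cdot 10^{7}$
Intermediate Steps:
$Y{\left(G \right)} = G^{2}$
$19935 + \left(Y{\left(-33 \right)} + \frac{3854}{-12961}\right) \left(19357 + 12536\right) = 19935 + \left(\left(-33\right)^{2} + \frac{3854}{-12961}\right) \left(19357 + 12536\right) = 19935 + \left(1089 + 3854 \left(- \frac{1}{12961}\right)\right) 31893 = 19935 + \left(1089 - \frac{3854}{12961}\right) 31893 = 19935 + \frac{14110675}{12961} \cdot 31893 = 19935 + \frac{450031757775}{12961} = \frac{450290135310}{12961}$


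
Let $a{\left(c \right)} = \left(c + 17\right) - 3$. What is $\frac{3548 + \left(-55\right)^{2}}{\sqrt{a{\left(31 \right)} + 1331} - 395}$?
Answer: $- \frac{2596335}{154649} - \frac{26292 \sqrt{86}}{154649} \approx -18.365$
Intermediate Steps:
$a{\left(c \right)} = 14 + c$ ($a{\left(c \right)} = \left(17 + c\right) - 3 = 14 + c$)
$\frac{3548 + \left(-55\right)^{2}}{\sqrt{a{\left(31 \right)} + 1331} - 395} = \frac{3548 + \left(-55\right)^{2}}{\sqrt{\left(14 + 31\right) + 1331} - 395} = \frac{3548 + 3025}{\sqrt{45 + 1331} - 395} = \frac{6573}{\sqrt{1376} - 395} = \frac{6573}{4 \sqrt{86} - 395} = \frac{6573}{-395 + 4 \sqrt{86}}$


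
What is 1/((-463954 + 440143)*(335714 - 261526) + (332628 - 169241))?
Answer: -1/1766327081 ≈ -5.6615e-10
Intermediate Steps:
1/((-463954 + 440143)*(335714 - 261526) + (332628 - 169241)) = 1/(-23811*74188 + 163387) = 1/(-1766490468 + 163387) = 1/(-1766327081) = -1/1766327081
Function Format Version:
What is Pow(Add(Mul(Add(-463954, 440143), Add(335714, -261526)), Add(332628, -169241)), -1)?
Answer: Rational(-1, 1766327081) ≈ -5.6615e-10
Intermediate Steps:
Pow(Add(Mul(Add(-463954, 440143), Add(335714, -261526)), Add(332628, -169241)), -1) = Pow(Add(Mul(-23811, 74188), 163387), -1) = Pow(Add(-1766490468, 163387), -1) = Pow(-1766327081, -1) = Rational(-1, 1766327081)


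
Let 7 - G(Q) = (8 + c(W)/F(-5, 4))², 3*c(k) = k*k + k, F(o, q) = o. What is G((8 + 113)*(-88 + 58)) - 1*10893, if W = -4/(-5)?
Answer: -171069894/15625 ≈ -10948.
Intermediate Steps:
W = ⅘ (W = -4*(-⅕) = ⅘ ≈ 0.80000)
c(k) = k/3 + k²/3 (c(k) = (k*k + k)/3 = (k² + k)/3 = (k + k²)/3 = k/3 + k²/3)
G(Q) = -866769/15625 (G(Q) = 7 - (8 + ((⅓)*(⅘)*(1 + ⅘))/(-5))² = 7 - (8 + ((⅓)*(⅘)*(9/5))*(-⅕))² = 7 - (8 + (12/25)*(-⅕))² = 7 - (8 - 12/125)² = 7 - (988/125)² = 7 - 1*976144/15625 = 7 - 976144/15625 = -866769/15625)
G((8 + 113)*(-88 + 58)) - 1*10893 = -866769/15625 - 1*10893 = -866769/15625 - 10893 = -171069894/15625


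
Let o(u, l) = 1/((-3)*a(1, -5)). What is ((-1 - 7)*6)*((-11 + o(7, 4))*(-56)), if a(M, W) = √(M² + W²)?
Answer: -29568 - 448*√26/13 ≈ -29744.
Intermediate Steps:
o(u, l) = -√26/78 (o(u, l) = 1/((-3)*(√(1² + (-5)²))) = -1/(3*√(1 + 25)) = -√26/26/3 = -√26/78)
((-1 - 7)*6)*((-11 + o(7, 4))*(-56)) = ((-1 - 7)*6)*((-11 - √26/78)*(-56)) = (-8*6)*(616 + 28*√26/39) = -48*(616 + 28*√26/39) = -29568 - 448*√26/13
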